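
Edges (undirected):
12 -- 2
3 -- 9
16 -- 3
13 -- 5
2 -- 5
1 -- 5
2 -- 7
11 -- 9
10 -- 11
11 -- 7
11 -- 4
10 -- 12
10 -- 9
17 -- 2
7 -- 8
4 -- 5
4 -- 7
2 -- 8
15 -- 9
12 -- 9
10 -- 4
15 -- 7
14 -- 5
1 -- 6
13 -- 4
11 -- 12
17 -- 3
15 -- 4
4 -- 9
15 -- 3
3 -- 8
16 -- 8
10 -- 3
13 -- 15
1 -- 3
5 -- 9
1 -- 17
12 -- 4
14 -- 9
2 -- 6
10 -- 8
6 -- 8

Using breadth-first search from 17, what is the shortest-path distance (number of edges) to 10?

2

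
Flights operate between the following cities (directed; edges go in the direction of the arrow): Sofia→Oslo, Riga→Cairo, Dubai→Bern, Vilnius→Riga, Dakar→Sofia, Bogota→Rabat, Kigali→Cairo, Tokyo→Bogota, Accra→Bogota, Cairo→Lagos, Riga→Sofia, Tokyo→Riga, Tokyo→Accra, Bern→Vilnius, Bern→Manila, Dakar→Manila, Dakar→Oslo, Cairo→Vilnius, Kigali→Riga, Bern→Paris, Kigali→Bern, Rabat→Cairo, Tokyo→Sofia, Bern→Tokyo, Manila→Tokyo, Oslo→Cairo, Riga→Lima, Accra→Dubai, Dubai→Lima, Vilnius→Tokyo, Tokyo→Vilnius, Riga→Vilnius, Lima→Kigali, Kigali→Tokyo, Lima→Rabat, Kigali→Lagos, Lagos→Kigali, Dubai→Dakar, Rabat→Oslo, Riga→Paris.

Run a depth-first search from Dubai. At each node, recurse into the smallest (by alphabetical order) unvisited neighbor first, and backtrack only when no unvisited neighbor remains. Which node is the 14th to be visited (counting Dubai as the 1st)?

Sofia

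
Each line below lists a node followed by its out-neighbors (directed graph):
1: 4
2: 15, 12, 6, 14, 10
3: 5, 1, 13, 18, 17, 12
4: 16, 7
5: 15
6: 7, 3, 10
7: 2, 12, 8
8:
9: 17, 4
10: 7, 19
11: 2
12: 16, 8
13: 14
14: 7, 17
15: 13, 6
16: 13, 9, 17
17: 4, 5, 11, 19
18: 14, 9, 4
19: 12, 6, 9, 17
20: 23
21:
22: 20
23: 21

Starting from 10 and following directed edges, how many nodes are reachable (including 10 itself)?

BFS from 10 visits: 10, 7, 19, 2, 12, 8, 6, 9, 17, 15, 14, 16, 3, 4, 5, 11, 13, 1, 18
Reachable nodes: 19 of 23 total.

19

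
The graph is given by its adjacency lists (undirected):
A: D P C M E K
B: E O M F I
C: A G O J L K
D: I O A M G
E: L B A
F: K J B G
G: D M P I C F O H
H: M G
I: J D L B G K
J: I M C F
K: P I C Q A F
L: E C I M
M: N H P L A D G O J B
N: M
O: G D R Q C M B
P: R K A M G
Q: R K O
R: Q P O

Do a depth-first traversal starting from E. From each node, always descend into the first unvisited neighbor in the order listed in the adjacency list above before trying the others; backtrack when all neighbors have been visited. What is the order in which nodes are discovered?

Visit E
E → L
L → C
C → A
A → D
D → I
I → J
J → M
M → N
M → H
H → G
G → P
P → R
R → Q
Q → K
K → F
F → B
B → O

E, L, C, A, D, I, J, M, N, H, G, P, R, Q, K, F, B, O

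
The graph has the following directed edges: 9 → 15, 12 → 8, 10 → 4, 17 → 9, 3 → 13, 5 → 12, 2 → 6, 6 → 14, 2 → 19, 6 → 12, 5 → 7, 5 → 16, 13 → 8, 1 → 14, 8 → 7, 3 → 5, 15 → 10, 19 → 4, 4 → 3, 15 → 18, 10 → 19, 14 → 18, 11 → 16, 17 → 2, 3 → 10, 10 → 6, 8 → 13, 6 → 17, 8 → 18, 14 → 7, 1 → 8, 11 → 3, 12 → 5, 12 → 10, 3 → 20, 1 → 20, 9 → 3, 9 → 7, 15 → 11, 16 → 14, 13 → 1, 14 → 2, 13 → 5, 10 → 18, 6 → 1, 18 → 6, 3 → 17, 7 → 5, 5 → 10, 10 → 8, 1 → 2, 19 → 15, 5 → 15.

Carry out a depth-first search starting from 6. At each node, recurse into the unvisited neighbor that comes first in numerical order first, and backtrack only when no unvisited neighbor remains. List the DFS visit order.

Visit 6
6 → 1
1 → 2
2 → 19
19 → 4
4 → 3
3 → 5
5 → 7
5 → 10
10 → 8
8 → 13
8 → 18
5 → 12
5 → 15
15 → 11
11 → 16
16 → 14
3 → 17
17 → 9
3 → 20

6 -> 1 -> 2 -> 19 -> 4 -> 3 -> 5 -> 7 -> 10 -> 8 -> 13 -> 18 -> 12 -> 15 -> 11 -> 16 -> 14 -> 17 -> 9 -> 20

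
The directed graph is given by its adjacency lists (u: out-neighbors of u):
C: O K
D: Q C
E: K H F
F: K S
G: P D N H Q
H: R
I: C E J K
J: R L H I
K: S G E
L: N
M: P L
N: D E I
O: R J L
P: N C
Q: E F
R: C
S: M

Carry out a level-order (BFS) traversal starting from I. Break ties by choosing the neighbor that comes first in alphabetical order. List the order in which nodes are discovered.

Visit I; enqueue C, E, J, K → queue [C, E, J, K]
Visit C; enqueue O → queue [E, J, K, O]
Visit E; enqueue F, H → queue [J, K, O, F, H]
Visit J; enqueue L, R → queue [K, O, F, H, L, R]
Visit K; enqueue G, S → queue [O, F, H, L, R, G, S]
Visit O → queue [F, H, L, R, G, S]
Visit F → queue [H, L, R, G, S]
Visit H → queue [L, R, G, S]
Visit L; enqueue N → queue [R, G, S, N]
Visit R → queue [G, S, N]
Visit G; enqueue D, P, Q → queue [S, N, D, P, Q]
Visit S; enqueue M → queue [N, D, P, Q, M]
Visit N → queue [D, P, Q, M]
Visit D → queue [P, Q, M]
Visit P → queue [Q, M]
Visit Q → queue [M]
Visit M → queue []

I -> C -> E -> J -> K -> O -> F -> H -> L -> R -> G -> S -> N -> D -> P -> Q -> M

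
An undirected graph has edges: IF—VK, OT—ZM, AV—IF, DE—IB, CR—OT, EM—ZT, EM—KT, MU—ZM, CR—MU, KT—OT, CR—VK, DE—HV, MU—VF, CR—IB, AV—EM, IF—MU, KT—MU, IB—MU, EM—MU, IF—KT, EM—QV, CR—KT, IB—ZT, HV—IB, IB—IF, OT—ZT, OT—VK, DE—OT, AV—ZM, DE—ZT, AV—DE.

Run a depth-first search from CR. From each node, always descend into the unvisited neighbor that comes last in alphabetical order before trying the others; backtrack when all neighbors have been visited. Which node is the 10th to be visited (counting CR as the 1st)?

KT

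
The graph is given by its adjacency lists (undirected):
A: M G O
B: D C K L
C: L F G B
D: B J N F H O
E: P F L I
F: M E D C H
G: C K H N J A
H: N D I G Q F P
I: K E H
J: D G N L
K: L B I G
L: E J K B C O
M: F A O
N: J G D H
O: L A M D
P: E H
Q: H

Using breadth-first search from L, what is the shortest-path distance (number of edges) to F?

Level 0: L
Level 1: B, C, E, J, K, O
Level 2: A, D, F, G, I, M, N, P
Level 3: H
Level 4: Q
F first appears at level 2.

2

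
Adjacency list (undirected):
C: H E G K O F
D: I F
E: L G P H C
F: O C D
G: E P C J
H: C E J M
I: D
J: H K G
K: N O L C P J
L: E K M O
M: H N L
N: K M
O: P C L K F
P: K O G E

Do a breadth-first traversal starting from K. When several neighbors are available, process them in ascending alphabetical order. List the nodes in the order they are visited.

K, C, J, L, N, O, P, E, F, G, H, M, D, I

Visit K; enqueue C, J, L, N, O, P → queue [C, J, L, N, O, P]
Visit C; enqueue E, F, G, H → queue [J, L, N, O, P, E, F, G, H]
Visit J → queue [L, N, O, P, E, F, G, H]
Visit L; enqueue M → queue [N, O, P, E, F, G, H, M]
Visit N → queue [O, P, E, F, G, H, M]
Visit O → queue [P, E, F, G, H, M]
Visit P → queue [E, F, G, H, M]
Visit E → queue [F, G, H, M]
Visit F; enqueue D → queue [G, H, M, D]
Visit G → queue [H, M, D]
Visit H → queue [M, D]
Visit M → queue [D]
Visit D; enqueue I → queue [I]
Visit I → queue []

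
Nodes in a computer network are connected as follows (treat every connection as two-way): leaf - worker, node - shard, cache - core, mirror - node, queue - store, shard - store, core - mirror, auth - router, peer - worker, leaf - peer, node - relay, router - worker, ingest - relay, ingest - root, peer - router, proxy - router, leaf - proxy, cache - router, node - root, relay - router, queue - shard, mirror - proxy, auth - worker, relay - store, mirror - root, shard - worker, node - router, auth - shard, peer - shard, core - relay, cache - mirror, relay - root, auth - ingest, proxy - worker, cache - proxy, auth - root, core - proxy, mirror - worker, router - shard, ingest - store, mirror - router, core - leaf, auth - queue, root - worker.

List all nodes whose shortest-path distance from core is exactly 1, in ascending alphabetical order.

cache, leaf, mirror, proxy, relay

Level 0: core
Level 1: cache, leaf, mirror, proxy, relay
Level 2: ingest, node, peer, root, router, store, worker
Level 3: auth, queue, shard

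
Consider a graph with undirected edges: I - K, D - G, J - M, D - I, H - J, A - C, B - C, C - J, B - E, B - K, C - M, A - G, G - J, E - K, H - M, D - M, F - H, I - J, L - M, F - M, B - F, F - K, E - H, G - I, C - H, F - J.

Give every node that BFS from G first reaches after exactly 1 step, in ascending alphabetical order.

Level 0: G
Level 1: A, D, I, J
Level 2: C, F, H, K, M
Level 3: B, E, L

A, D, I, J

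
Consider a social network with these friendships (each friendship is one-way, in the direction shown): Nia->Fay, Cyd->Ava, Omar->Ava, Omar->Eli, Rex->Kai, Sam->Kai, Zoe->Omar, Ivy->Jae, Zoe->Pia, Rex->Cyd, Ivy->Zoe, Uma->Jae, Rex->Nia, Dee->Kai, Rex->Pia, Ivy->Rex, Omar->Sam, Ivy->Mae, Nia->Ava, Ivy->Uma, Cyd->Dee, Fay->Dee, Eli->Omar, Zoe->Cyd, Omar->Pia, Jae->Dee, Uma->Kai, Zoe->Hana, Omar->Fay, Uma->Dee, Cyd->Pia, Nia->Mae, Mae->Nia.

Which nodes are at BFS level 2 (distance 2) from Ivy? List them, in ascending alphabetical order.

Cyd, Dee, Hana, Kai, Nia, Omar, Pia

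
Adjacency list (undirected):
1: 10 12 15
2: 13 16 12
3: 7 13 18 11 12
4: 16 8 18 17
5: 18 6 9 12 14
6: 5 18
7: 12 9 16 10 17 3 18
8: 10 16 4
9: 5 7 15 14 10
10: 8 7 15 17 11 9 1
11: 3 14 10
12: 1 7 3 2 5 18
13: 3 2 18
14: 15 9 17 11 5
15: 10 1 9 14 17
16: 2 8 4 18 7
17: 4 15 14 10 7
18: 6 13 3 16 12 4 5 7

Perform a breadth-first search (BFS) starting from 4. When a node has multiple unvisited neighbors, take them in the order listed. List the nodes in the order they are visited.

Visit 4; enqueue 16, 8, 18, 17 → queue [16, 8, 18, 17]
Visit 16; enqueue 2, 7 → queue [8, 18, 17, 2, 7]
Visit 8; enqueue 10 → queue [18, 17, 2, 7, 10]
Visit 18; enqueue 6, 13, 3, 12, 5 → queue [17, 2, 7, 10, 6, 13, 3, 12, 5]
Visit 17; enqueue 15, 14 → queue [2, 7, 10, 6, 13, 3, 12, 5, 15, 14]
Visit 2 → queue [7, 10, 6, 13, 3, 12, 5, 15, 14]
Visit 7; enqueue 9 → queue [10, 6, 13, 3, 12, 5, 15, 14, 9]
Visit 10; enqueue 11, 1 → queue [6, 13, 3, 12, 5, 15, 14, 9, 11, 1]
Visit 6 → queue [13, 3, 12, 5, 15, 14, 9, 11, 1]
Visit 13 → queue [3, 12, 5, 15, 14, 9, 11, 1]
Visit 3 → queue [12, 5, 15, 14, 9, 11, 1]
Visit 12 → queue [5, 15, 14, 9, 11, 1]
Visit 5 → queue [15, 14, 9, 11, 1]
Visit 15 → queue [14, 9, 11, 1]
Visit 14 → queue [9, 11, 1]
Visit 9 → queue [11, 1]
Visit 11 → queue [1]
Visit 1 → queue []

4, 16, 8, 18, 17, 2, 7, 10, 6, 13, 3, 12, 5, 15, 14, 9, 11, 1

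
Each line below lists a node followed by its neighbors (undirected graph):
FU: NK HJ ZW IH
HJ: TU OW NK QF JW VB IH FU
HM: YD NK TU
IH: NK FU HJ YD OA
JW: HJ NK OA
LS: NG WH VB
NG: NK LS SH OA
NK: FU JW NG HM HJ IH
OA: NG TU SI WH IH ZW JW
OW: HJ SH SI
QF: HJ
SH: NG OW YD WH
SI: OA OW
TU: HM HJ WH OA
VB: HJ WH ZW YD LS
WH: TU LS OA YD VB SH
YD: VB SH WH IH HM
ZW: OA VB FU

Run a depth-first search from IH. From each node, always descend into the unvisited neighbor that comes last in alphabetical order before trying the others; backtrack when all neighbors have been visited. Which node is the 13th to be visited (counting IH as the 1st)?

SI

Visit IH
IH → YD
YD → WH
WH → VB
VB → ZW
ZW → OA
OA → TU
TU → HM
HM → NK
NK → NG
NG → SH
SH → OW
OW → SI
OW → HJ
HJ → QF
HJ → JW
HJ → FU
NG → LS

Visit order: IH, YD, WH, VB, ZW, OA, TU, HM, NK, NG, SH, OW, SI, HJ, QF, JW, FU, LS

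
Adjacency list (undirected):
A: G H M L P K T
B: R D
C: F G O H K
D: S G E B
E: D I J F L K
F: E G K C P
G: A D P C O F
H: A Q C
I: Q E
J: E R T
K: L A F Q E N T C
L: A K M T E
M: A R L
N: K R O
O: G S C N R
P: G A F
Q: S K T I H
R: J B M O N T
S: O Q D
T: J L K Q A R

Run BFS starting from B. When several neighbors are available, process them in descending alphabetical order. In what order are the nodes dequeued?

B -> R -> D -> T -> O -> N -> M -> J -> S -> G -> E -> Q -> L -> K -> A -> C -> P -> F -> I -> H

Visit B; enqueue R, D → queue [R, D]
Visit R; enqueue T, O, N, M, J → queue [D, T, O, N, M, J]
Visit D; enqueue S, G, E → queue [T, O, N, M, J, S, G, E]
Visit T; enqueue Q, L, K, A → queue [O, N, M, J, S, G, E, Q, L, K, A]
Visit O; enqueue C → queue [N, M, J, S, G, E, Q, L, K, A, C]
Visit N → queue [M, J, S, G, E, Q, L, K, A, C]
Visit M → queue [J, S, G, E, Q, L, K, A, C]
Visit J → queue [S, G, E, Q, L, K, A, C]
Visit S → queue [G, E, Q, L, K, A, C]
Visit G; enqueue P, F → queue [E, Q, L, K, A, C, P, F]
Visit E; enqueue I → queue [Q, L, K, A, C, P, F, I]
Visit Q; enqueue H → queue [L, K, A, C, P, F, I, H]
Visit L → queue [K, A, C, P, F, I, H]
Visit K → queue [A, C, P, F, I, H]
Visit A → queue [C, P, F, I, H]
Visit C → queue [P, F, I, H]
Visit P → queue [F, I, H]
Visit F → queue [I, H]
Visit I → queue [H]
Visit H → queue []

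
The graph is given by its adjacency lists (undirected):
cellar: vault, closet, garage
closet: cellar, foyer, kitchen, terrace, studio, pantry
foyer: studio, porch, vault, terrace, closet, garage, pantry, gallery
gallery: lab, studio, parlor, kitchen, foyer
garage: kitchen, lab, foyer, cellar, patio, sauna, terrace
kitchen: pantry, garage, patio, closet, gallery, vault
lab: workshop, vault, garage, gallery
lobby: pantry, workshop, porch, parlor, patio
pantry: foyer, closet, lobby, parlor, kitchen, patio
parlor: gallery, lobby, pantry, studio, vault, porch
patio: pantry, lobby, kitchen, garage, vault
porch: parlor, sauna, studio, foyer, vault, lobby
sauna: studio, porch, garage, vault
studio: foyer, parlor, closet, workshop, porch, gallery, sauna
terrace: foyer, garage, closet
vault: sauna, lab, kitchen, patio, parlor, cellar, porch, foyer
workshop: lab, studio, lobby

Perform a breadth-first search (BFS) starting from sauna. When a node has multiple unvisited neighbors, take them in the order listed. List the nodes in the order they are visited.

Visit sauna; enqueue studio, porch, garage, vault → queue [studio, porch, garage, vault]
Visit studio; enqueue foyer, parlor, closet, workshop, gallery → queue [porch, garage, vault, foyer, parlor, closet, workshop, gallery]
Visit porch; enqueue lobby → queue [garage, vault, foyer, parlor, closet, workshop, gallery, lobby]
Visit garage; enqueue kitchen, lab, cellar, patio, terrace → queue [vault, foyer, parlor, closet, workshop, gallery, lobby, kitchen, lab, cellar, patio, terrace]
Visit vault → queue [foyer, parlor, closet, workshop, gallery, lobby, kitchen, lab, cellar, patio, terrace]
Visit foyer; enqueue pantry → queue [parlor, closet, workshop, gallery, lobby, kitchen, lab, cellar, patio, terrace, pantry]
Visit parlor → queue [closet, workshop, gallery, lobby, kitchen, lab, cellar, patio, terrace, pantry]
Visit closet → queue [workshop, gallery, lobby, kitchen, lab, cellar, patio, terrace, pantry]
Visit workshop → queue [gallery, lobby, kitchen, lab, cellar, patio, terrace, pantry]
Visit gallery → queue [lobby, kitchen, lab, cellar, patio, terrace, pantry]
Visit lobby → queue [kitchen, lab, cellar, patio, terrace, pantry]
Visit kitchen → queue [lab, cellar, patio, terrace, pantry]
Visit lab → queue [cellar, patio, terrace, pantry]
Visit cellar → queue [patio, terrace, pantry]
Visit patio → queue [terrace, pantry]
Visit terrace → queue [pantry]
Visit pantry → queue []

sauna, studio, porch, garage, vault, foyer, parlor, closet, workshop, gallery, lobby, kitchen, lab, cellar, patio, terrace, pantry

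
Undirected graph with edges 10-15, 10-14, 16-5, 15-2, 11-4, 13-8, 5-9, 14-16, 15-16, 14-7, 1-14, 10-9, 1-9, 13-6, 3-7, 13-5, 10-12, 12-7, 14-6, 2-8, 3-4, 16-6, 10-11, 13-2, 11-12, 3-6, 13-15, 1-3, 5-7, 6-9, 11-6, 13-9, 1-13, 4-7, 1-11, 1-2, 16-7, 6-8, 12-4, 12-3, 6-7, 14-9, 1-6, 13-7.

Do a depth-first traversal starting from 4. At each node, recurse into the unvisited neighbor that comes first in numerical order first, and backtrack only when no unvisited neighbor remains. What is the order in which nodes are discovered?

Visit 4
4 → 3
3 → 1
1 → 2
2 → 8
8 → 6
6 → 7
7 → 5
5 → 9
9 → 10
10 → 11
11 → 12
10 → 14
14 → 16
16 → 15
15 → 13

4, 3, 1, 2, 8, 6, 7, 5, 9, 10, 11, 12, 14, 16, 15, 13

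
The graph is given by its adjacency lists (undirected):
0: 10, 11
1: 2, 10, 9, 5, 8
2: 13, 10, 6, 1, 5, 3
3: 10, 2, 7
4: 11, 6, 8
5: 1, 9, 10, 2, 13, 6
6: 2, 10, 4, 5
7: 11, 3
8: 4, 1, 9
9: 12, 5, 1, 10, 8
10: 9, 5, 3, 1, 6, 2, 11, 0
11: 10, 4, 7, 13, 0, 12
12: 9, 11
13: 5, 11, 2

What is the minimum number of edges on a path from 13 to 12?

Level 0: 13
Level 1: 2, 5, 11
Level 2: 0, 1, 3, 4, 6, 7, 9, 10, 12
Level 3: 8
12 first appears at level 2.

2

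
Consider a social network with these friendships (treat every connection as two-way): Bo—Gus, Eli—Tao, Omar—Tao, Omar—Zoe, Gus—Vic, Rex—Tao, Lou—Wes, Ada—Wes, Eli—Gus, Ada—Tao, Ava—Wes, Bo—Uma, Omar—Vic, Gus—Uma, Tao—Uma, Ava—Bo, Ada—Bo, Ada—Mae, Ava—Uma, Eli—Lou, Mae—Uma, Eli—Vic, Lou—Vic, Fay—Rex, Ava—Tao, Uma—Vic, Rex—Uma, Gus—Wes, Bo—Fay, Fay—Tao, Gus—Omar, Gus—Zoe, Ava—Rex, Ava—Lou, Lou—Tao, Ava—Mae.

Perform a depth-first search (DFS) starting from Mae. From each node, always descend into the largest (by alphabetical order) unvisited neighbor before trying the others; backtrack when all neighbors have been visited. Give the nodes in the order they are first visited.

Mae, Uma, Vic, Omar, Zoe, Gus, Wes, Lou, Tao, Rex, Fay, Bo, Ava, Ada, Eli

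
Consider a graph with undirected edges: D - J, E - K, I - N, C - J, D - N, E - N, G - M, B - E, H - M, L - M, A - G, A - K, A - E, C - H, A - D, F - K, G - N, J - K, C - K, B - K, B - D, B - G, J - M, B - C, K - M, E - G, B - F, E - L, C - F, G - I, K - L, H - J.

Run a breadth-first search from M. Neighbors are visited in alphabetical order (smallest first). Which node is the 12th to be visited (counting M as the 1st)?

C

Visit M; enqueue G, H, J, K, L → queue [G, H, J, K, L]
Visit G; enqueue A, B, E, I, N → queue [H, J, K, L, A, B, E, I, N]
Visit H; enqueue C → queue [J, K, L, A, B, E, I, N, C]
Visit J; enqueue D → queue [K, L, A, B, E, I, N, C, D]
Visit K; enqueue F → queue [L, A, B, E, I, N, C, D, F]
Visit L → queue [A, B, E, I, N, C, D, F]
Visit A → queue [B, E, I, N, C, D, F]
Visit B → queue [E, I, N, C, D, F]
Visit E → queue [I, N, C, D, F]
Visit I → queue [N, C, D, F]
Visit N → queue [C, D, F]
Visit C → queue [D, F]
Visit D → queue [F]
Visit F → queue []

Visit order: M, G, H, J, K, L, A, B, E, I, N, C, D, F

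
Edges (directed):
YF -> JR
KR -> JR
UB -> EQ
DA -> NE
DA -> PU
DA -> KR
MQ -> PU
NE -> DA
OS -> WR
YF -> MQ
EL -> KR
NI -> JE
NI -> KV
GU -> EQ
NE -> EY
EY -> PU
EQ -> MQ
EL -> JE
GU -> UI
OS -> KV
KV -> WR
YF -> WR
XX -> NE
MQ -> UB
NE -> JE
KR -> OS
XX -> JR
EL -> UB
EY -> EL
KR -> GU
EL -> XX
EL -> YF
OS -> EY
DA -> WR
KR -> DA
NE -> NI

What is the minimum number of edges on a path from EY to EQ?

3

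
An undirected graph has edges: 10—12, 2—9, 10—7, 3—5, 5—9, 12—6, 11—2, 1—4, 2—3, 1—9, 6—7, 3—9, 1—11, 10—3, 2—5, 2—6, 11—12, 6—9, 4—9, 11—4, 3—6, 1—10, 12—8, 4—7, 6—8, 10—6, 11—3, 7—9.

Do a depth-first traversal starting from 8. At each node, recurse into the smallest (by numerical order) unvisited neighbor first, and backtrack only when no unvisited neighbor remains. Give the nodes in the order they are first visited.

8, 6, 2, 3, 5, 9, 1, 4, 7, 10, 12, 11

Visit 8
8 → 6
6 → 2
2 → 3
3 → 5
5 → 9
9 → 1
1 → 4
4 → 7
7 → 10
10 → 12
12 → 11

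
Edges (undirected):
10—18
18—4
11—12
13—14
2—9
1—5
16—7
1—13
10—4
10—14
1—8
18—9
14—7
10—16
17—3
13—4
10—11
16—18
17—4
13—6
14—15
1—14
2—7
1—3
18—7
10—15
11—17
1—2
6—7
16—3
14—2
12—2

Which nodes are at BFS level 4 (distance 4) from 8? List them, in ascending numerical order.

11, 18

Level 0: 8
Level 1: 1
Level 2: 2, 3, 5, 13, 14
Level 3: 4, 6, 7, 9, 10, 12, 15, 16, 17
Level 4: 11, 18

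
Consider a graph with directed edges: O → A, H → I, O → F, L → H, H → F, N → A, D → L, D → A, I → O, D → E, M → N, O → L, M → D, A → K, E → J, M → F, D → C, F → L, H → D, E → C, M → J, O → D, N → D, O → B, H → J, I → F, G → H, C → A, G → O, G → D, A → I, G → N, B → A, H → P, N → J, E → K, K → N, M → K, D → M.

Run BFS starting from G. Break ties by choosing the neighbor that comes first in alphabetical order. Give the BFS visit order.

G, D, H, N, O, A, C, E, L, M, F, I, J, P, B, K

Visit G; enqueue D, H, N, O → queue [D, H, N, O]
Visit D; enqueue A, C, E, L, M → queue [H, N, O, A, C, E, L, M]
Visit H; enqueue F, I, J, P → queue [N, O, A, C, E, L, M, F, I, J, P]
Visit N → queue [O, A, C, E, L, M, F, I, J, P]
Visit O; enqueue B → queue [A, C, E, L, M, F, I, J, P, B]
Visit A; enqueue K → queue [C, E, L, M, F, I, J, P, B, K]
Visit C → queue [E, L, M, F, I, J, P, B, K]
Visit E → queue [L, M, F, I, J, P, B, K]
Visit L → queue [M, F, I, J, P, B, K]
Visit M → queue [F, I, J, P, B, K]
Visit F → queue [I, J, P, B, K]
Visit I → queue [J, P, B, K]
Visit J → queue [P, B, K]
Visit P → queue [B, K]
Visit B → queue [K]
Visit K → queue []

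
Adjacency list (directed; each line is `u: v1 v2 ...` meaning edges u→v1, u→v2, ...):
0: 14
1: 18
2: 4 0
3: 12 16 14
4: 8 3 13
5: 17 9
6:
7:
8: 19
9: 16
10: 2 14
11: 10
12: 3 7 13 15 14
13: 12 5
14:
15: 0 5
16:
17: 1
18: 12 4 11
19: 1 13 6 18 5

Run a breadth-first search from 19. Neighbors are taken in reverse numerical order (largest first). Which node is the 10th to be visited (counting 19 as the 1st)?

17

Visit 19; enqueue 18, 13, 6, 5, 1 → queue [18, 13, 6, 5, 1]
Visit 18; enqueue 12, 11, 4 → queue [13, 6, 5, 1, 12, 11, 4]
Visit 13 → queue [6, 5, 1, 12, 11, 4]
Visit 6 → queue [5, 1, 12, 11, 4]
Visit 5; enqueue 17, 9 → queue [1, 12, 11, 4, 17, 9]
Visit 1 → queue [12, 11, 4, 17, 9]
Visit 12; enqueue 15, 14, 7, 3 → queue [11, 4, 17, 9, 15, 14, 7, 3]
Visit 11; enqueue 10 → queue [4, 17, 9, 15, 14, 7, 3, 10]
Visit 4; enqueue 8 → queue [17, 9, 15, 14, 7, 3, 10, 8]
Visit 17 → queue [9, 15, 14, 7, 3, 10, 8]
Visit 9; enqueue 16 → queue [15, 14, 7, 3, 10, 8, 16]
Visit 15; enqueue 0 → queue [14, 7, 3, 10, 8, 16, 0]
Visit 14 → queue [7, 3, 10, 8, 16, 0]
Visit 7 → queue [3, 10, 8, 16, 0]
Visit 3 → queue [10, 8, 16, 0]
Visit 10; enqueue 2 → queue [8, 16, 0, 2]
Visit 8 → queue [16, 0, 2]
Visit 16 → queue [0, 2]
Visit 0 → queue [2]
Visit 2 → queue []

Visit order: 19, 18, 13, 6, 5, 1, 12, 11, 4, 17, 9, 15, 14, 7, 3, 10, 8, 16, 0, 2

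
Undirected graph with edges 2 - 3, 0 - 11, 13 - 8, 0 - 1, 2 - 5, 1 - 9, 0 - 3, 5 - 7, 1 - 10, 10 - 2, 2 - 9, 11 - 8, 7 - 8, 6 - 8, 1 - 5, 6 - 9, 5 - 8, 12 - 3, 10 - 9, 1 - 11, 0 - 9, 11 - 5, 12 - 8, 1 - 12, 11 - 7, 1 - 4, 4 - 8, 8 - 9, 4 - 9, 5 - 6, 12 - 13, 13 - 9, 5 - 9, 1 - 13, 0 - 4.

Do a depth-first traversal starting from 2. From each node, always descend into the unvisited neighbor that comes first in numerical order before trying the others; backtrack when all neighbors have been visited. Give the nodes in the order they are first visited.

Visit 2
2 → 3
3 → 0
0 → 1
1 → 4
4 → 8
8 → 5
5 → 6
6 → 9
9 → 10
9 → 13
13 → 12
5 → 7
7 → 11

2 -> 3 -> 0 -> 1 -> 4 -> 8 -> 5 -> 6 -> 9 -> 10 -> 13 -> 12 -> 7 -> 11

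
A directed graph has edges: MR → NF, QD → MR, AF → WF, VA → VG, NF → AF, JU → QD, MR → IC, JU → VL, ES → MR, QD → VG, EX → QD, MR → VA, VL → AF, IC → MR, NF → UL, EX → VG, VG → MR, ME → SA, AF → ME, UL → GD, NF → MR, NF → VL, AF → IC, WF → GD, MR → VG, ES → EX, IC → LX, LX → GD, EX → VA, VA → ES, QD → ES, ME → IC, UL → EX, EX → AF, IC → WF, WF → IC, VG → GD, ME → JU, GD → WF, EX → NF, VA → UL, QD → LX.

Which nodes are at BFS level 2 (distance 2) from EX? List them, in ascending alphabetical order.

Level 0: EX
Level 1: AF, NF, QD, VA, VG
Level 2: ES, GD, IC, LX, ME, MR, UL, VL, WF
Level 3: JU, SA

ES, GD, IC, LX, ME, MR, UL, VL, WF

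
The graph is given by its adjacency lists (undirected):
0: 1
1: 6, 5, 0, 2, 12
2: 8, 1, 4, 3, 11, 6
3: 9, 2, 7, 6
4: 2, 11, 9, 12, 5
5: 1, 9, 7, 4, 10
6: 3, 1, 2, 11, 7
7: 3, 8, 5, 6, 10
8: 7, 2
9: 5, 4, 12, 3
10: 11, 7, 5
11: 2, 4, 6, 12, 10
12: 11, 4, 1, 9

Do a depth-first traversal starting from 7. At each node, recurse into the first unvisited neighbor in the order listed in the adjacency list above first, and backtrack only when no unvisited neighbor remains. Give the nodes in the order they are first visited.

7, 3, 9, 5, 1, 6, 2, 8, 4, 11, 12, 10, 0

Visit 7
7 → 3
3 → 9
9 → 5
5 → 1
1 → 6
6 → 2
2 → 8
2 → 4
4 → 11
11 → 12
11 → 10
1 → 0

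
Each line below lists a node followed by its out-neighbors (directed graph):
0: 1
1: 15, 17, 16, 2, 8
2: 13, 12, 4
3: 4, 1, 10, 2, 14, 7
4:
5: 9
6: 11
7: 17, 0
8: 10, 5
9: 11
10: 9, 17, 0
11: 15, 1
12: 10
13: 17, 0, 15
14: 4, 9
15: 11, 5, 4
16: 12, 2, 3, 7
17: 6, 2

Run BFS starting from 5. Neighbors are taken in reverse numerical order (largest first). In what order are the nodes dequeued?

5 9 11 15 1 4 17 16 8 2 6 12 7 3 10 13 0 14

Visit 5; enqueue 9 → queue [9]
Visit 9; enqueue 11 → queue [11]
Visit 11; enqueue 15, 1 → queue [15, 1]
Visit 15; enqueue 4 → queue [1, 4]
Visit 1; enqueue 17, 16, 8, 2 → queue [4, 17, 16, 8, 2]
Visit 4 → queue [17, 16, 8, 2]
Visit 17; enqueue 6 → queue [16, 8, 2, 6]
Visit 16; enqueue 12, 7, 3 → queue [8, 2, 6, 12, 7, 3]
Visit 8; enqueue 10 → queue [2, 6, 12, 7, 3, 10]
Visit 2; enqueue 13 → queue [6, 12, 7, 3, 10, 13]
Visit 6 → queue [12, 7, 3, 10, 13]
Visit 12 → queue [7, 3, 10, 13]
Visit 7; enqueue 0 → queue [3, 10, 13, 0]
Visit 3; enqueue 14 → queue [10, 13, 0, 14]
Visit 10 → queue [13, 0, 14]
Visit 13 → queue [0, 14]
Visit 0 → queue [14]
Visit 14 → queue []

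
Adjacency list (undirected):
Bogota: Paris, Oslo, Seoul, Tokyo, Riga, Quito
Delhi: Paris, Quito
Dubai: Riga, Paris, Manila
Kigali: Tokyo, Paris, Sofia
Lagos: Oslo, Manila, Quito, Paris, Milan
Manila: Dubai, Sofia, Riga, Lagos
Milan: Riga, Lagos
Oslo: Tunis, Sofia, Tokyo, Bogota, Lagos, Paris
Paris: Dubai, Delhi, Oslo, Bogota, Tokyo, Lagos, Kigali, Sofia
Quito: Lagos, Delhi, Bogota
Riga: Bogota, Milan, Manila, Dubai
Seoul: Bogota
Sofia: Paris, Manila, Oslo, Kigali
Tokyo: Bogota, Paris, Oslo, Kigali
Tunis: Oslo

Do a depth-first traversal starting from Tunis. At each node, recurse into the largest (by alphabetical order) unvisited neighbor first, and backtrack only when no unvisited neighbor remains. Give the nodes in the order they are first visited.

Tunis, Oslo, Tokyo, Paris, Sofia, Manila, Riga, Milan, Lagos, Quito, Delhi, Bogota, Seoul, Dubai, Kigali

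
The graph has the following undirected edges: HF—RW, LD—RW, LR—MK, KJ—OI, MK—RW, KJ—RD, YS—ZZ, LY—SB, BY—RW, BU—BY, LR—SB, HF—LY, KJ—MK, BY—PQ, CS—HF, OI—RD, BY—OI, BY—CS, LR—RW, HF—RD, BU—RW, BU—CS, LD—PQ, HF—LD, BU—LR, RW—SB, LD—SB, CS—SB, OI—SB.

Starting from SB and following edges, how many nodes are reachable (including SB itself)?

14

BFS from SB visits: SB, CS, LD, LR, LY, OI, RW, BU, BY, HF, PQ, MK, KJ, RD
Reachable nodes: 14 of 16 total.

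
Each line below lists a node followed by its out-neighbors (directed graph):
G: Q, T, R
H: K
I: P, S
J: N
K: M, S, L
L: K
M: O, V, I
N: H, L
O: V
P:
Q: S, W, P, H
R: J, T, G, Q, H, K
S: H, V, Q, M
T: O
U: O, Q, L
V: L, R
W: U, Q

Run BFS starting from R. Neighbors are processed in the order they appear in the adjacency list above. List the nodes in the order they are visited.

R → J → T → G → Q → H → K → N → O → S → W → P → M → L → V → U → I

Visit R; enqueue J, T, G, Q, H, K → queue [J, T, G, Q, H, K]
Visit J; enqueue N → queue [T, G, Q, H, K, N]
Visit T; enqueue O → queue [G, Q, H, K, N, O]
Visit G → queue [Q, H, K, N, O]
Visit Q; enqueue S, W, P → queue [H, K, N, O, S, W, P]
Visit H → queue [K, N, O, S, W, P]
Visit K; enqueue M, L → queue [N, O, S, W, P, M, L]
Visit N → queue [O, S, W, P, M, L]
Visit O; enqueue V → queue [S, W, P, M, L, V]
Visit S → queue [W, P, M, L, V]
Visit W; enqueue U → queue [P, M, L, V, U]
Visit P → queue [M, L, V, U]
Visit M; enqueue I → queue [L, V, U, I]
Visit L → queue [V, U, I]
Visit V → queue [U, I]
Visit U → queue [I]
Visit I → queue []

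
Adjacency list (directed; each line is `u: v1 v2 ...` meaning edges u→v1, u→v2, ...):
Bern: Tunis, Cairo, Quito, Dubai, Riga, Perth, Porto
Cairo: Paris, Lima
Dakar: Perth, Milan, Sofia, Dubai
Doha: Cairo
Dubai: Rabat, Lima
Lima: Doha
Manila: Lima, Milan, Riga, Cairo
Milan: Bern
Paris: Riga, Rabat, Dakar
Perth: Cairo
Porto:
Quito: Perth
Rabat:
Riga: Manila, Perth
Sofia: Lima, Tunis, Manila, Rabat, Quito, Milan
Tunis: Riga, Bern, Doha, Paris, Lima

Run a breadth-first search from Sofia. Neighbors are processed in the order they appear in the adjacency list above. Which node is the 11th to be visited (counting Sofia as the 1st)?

Paris

Visit Sofia; enqueue Lima, Tunis, Manila, Rabat, Quito, Milan → queue [Lima, Tunis, Manila, Rabat, Quito, Milan]
Visit Lima; enqueue Doha → queue [Tunis, Manila, Rabat, Quito, Milan, Doha]
Visit Tunis; enqueue Riga, Bern, Paris → queue [Manila, Rabat, Quito, Milan, Doha, Riga, Bern, Paris]
Visit Manila; enqueue Cairo → queue [Rabat, Quito, Milan, Doha, Riga, Bern, Paris, Cairo]
Visit Rabat → queue [Quito, Milan, Doha, Riga, Bern, Paris, Cairo]
Visit Quito; enqueue Perth → queue [Milan, Doha, Riga, Bern, Paris, Cairo, Perth]
Visit Milan → queue [Doha, Riga, Bern, Paris, Cairo, Perth]
Visit Doha → queue [Riga, Bern, Paris, Cairo, Perth]
Visit Riga → queue [Bern, Paris, Cairo, Perth]
Visit Bern; enqueue Dubai, Porto → queue [Paris, Cairo, Perth, Dubai, Porto]
Visit Paris; enqueue Dakar → queue [Cairo, Perth, Dubai, Porto, Dakar]
Visit Cairo → queue [Perth, Dubai, Porto, Dakar]
Visit Perth → queue [Dubai, Porto, Dakar]
Visit Dubai → queue [Porto, Dakar]
Visit Porto → queue [Dakar]
Visit Dakar → queue []

Visit order: Sofia, Lima, Tunis, Manila, Rabat, Quito, Milan, Doha, Riga, Bern, Paris, Cairo, Perth, Dubai, Porto, Dakar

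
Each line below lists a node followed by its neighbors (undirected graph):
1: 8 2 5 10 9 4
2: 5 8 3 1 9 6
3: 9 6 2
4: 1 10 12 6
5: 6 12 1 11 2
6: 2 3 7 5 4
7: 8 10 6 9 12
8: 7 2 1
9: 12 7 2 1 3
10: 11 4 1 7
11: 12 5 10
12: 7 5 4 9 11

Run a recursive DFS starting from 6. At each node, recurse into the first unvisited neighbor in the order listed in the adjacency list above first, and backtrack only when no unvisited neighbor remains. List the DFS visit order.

Visit 6
6 → 2
2 → 5
5 → 12
12 → 7
7 → 8
8 → 1
1 → 10
10 → 11
10 → 4
1 → 9
9 → 3

6 → 2 → 5 → 12 → 7 → 8 → 1 → 10 → 11 → 4 → 9 → 3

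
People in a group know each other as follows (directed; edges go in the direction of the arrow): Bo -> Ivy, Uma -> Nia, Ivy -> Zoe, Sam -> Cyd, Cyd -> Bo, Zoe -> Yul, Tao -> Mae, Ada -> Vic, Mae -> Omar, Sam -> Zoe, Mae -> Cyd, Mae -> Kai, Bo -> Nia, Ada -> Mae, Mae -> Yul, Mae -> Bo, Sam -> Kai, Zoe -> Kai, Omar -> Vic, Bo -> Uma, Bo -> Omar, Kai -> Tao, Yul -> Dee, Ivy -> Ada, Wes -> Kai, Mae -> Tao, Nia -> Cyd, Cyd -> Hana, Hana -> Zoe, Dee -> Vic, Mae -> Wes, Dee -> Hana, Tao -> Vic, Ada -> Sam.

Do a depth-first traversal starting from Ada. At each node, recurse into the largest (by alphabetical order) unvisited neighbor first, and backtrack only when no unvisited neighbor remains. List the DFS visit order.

Ada, Vic, Sam, Zoe, Yul, Dee, Hana, Kai, Tao, Mae, Wes, Omar, Cyd, Bo, Uma, Nia, Ivy

Visit Ada
Ada → Vic
Ada → Sam
Sam → Zoe
Zoe → Yul
Yul → Dee
Dee → Hana
Zoe → Kai
Kai → Tao
Tao → Mae
Mae → Wes
Mae → Omar
Mae → Cyd
Cyd → Bo
Bo → Uma
Uma → Nia
Bo → Ivy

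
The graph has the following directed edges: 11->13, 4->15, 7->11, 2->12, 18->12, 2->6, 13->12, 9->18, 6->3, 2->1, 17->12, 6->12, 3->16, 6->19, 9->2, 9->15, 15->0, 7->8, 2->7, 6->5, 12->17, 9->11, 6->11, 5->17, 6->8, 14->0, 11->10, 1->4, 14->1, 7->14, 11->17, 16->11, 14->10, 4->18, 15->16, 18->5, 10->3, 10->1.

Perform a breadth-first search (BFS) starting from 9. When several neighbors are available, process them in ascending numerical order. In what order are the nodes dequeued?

Visit 9; enqueue 2, 11, 15, 18 → queue [2, 11, 15, 18]
Visit 2; enqueue 1, 6, 7, 12 → queue [11, 15, 18, 1, 6, 7, 12]
Visit 11; enqueue 10, 13, 17 → queue [15, 18, 1, 6, 7, 12, 10, 13, 17]
Visit 15; enqueue 0, 16 → queue [18, 1, 6, 7, 12, 10, 13, 17, 0, 16]
Visit 18; enqueue 5 → queue [1, 6, 7, 12, 10, 13, 17, 0, 16, 5]
Visit 1; enqueue 4 → queue [6, 7, 12, 10, 13, 17, 0, 16, 5, 4]
Visit 6; enqueue 3, 8, 19 → queue [7, 12, 10, 13, 17, 0, 16, 5, 4, 3, 8, 19]
Visit 7; enqueue 14 → queue [12, 10, 13, 17, 0, 16, 5, 4, 3, 8, 19, 14]
Visit 12 → queue [10, 13, 17, 0, 16, 5, 4, 3, 8, 19, 14]
Visit 10 → queue [13, 17, 0, 16, 5, 4, 3, 8, 19, 14]
Visit 13 → queue [17, 0, 16, 5, 4, 3, 8, 19, 14]
Visit 17 → queue [0, 16, 5, 4, 3, 8, 19, 14]
Visit 0 → queue [16, 5, 4, 3, 8, 19, 14]
Visit 16 → queue [5, 4, 3, 8, 19, 14]
Visit 5 → queue [4, 3, 8, 19, 14]
Visit 4 → queue [3, 8, 19, 14]
Visit 3 → queue [8, 19, 14]
Visit 8 → queue [19, 14]
Visit 19 → queue [14]
Visit 14 → queue []

9 -> 2 -> 11 -> 15 -> 18 -> 1 -> 6 -> 7 -> 12 -> 10 -> 13 -> 17 -> 0 -> 16 -> 5 -> 4 -> 3 -> 8 -> 19 -> 14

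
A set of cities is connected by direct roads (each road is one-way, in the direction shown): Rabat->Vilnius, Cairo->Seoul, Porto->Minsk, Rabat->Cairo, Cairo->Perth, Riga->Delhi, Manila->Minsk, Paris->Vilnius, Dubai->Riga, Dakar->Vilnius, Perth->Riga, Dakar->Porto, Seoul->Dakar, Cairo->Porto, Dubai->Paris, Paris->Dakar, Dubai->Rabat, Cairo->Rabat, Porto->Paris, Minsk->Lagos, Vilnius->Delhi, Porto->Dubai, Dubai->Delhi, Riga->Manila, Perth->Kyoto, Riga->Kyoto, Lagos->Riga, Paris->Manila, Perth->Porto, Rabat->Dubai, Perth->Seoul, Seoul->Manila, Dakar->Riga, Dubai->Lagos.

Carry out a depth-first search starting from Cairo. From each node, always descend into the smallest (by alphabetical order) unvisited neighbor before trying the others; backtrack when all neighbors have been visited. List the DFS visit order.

Visit Cairo
Cairo → Perth
Perth → Kyoto
Perth → Porto
Porto → Dubai
Dubai → Delhi
Dubai → Lagos
Lagos → Riga
Riga → Manila
Manila → Minsk
Dubai → Paris
Paris → Dakar
Dakar → Vilnius
Dubai → Rabat
Perth → Seoul

Cairo Perth Kyoto Porto Dubai Delhi Lagos Riga Manila Minsk Paris Dakar Vilnius Rabat Seoul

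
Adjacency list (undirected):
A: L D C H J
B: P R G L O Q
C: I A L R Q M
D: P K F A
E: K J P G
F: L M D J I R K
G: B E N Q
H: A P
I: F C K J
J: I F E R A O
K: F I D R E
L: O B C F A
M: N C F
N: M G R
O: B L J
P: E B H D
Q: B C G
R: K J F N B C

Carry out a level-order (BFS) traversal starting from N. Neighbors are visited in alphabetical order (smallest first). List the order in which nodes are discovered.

Visit N; enqueue G, M, R → queue [G, M, R]
Visit G; enqueue B, E, Q → queue [M, R, B, E, Q]
Visit M; enqueue C, F → queue [R, B, E, Q, C, F]
Visit R; enqueue J, K → queue [B, E, Q, C, F, J, K]
Visit B; enqueue L, O, P → queue [E, Q, C, F, J, K, L, O, P]
Visit E → queue [Q, C, F, J, K, L, O, P]
Visit Q → queue [C, F, J, K, L, O, P]
Visit C; enqueue A, I → queue [F, J, K, L, O, P, A, I]
Visit F; enqueue D → queue [J, K, L, O, P, A, I, D]
Visit J → queue [K, L, O, P, A, I, D]
Visit K → queue [L, O, P, A, I, D]
Visit L → queue [O, P, A, I, D]
Visit O → queue [P, A, I, D]
Visit P; enqueue H → queue [A, I, D, H]
Visit A → queue [I, D, H]
Visit I → queue [D, H]
Visit D → queue [H]
Visit H → queue []

N -> G -> M -> R -> B -> E -> Q -> C -> F -> J -> K -> L -> O -> P -> A -> I -> D -> H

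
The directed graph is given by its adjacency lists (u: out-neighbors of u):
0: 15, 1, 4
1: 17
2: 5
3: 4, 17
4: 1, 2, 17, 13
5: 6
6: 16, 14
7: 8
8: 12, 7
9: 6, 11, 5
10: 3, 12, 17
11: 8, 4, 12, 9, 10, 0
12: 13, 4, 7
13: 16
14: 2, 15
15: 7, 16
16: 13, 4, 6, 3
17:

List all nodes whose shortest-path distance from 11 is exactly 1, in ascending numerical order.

0, 4, 8, 9, 10, 12

Level 0: 11
Level 1: 0, 4, 8, 9, 10, 12
Level 2: 1, 2, 3, 5, 6, 7, 13, 15, 17
Level 3: 14, 16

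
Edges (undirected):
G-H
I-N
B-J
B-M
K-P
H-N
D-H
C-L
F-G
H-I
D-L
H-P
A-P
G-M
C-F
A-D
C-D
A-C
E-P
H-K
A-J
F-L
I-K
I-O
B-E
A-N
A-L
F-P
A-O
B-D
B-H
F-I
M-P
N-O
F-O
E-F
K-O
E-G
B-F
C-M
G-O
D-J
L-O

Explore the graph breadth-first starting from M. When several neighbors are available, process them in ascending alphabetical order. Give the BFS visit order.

Visit M; enqueue B, C, G, P → queue [B, C, G, P]
Visit B; enqueue D, E, F, H, J → queue [C, G, P, D, E, F, H, J]
Visit C; enqueue A, L → queue [G, P, D, E, F, H, J, A, L]
Visit G; enqueue O → queue [P, D, E, F, H, J, A, L, O]
Visit P; enqueue K → queue [D, E, F, H, J, A, L, O, K]
Visit D → queue [E, F, H, J, A, L, O, K]
Visit E → queue [F, H, J, A, L, O, K]
Visit F; enqueue I → queue [H, J, A, L, O, K, I]
Visit H; enqueue N → queue [J, A, L, O, K, I, N]
Visit J → queue [A, L, O, K, I, N]
Visit A → queue [L, O, K, I, N]
Visit L → queue [O, K, I, N]
Visit O → queue [K, I, N]
Visit K → queue [I, N]
Visit I → queue [N]
Visit N → queue []

M, B, C, G, P, D, E, F, H, J, A, L, O, K, I, N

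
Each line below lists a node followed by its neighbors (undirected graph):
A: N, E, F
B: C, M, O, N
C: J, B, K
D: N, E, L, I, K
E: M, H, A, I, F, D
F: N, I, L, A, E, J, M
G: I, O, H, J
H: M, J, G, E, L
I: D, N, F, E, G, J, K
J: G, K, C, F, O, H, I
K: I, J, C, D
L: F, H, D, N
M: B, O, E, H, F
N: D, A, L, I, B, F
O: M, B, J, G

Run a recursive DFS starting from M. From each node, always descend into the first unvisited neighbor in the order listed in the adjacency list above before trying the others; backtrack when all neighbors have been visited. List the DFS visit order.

M, B, C, J, G, I, D, N, A, E, H, L, F, K, O

Visit M
M → B
B → C
C → J
J → G
G → I
I → D
D → N
N → A
A → E
E → H
H → L
L → F
D → K
G → O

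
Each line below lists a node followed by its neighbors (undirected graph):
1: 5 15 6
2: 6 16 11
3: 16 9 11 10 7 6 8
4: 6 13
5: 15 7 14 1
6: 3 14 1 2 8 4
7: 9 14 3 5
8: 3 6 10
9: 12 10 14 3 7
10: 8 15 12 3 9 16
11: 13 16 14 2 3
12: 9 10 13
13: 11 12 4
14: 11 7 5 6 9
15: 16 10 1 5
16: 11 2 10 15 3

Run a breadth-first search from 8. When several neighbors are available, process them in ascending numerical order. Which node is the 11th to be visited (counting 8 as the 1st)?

Visit 8; enqueue 3, 6, 10 → queue [3, 6, 10]
Visit 3; enqueue 7, 9, 11, 16 → queue [6, 10, 7, 9, 11, 16]
Visit 6; enqueue 1, 2, 4, 14 → queue [10, 7, 9, 11, 16, 1, 2, 4, 14]
Visit 10; enqueue 12, 15 → queue [7, 9, 11, 16, 1, 2, 4, 14, 12, 15]
Visit 7; enqueue 5 → queue [9, 11, 16, 1, 2, 4, 14, 12, 15, 5]
Visit 9 → queue [11, 16, 1, 2, 4, 14, 12, 15, 5]
Visit 11; enqueue 13 → queue [16, 1, 2, 4, 14, 12, 15, 5, 13]
Visit 16 → queue [1, 2, 4, 14, 12, 15, 5, 13]
Visit 1 → queue [2, 4, 14, 12, 15, 5, 13]
Visit 2 → queue [4, 14, 12, 15, 5, 13]
Visit 4 → queue [14, 12, 15, 5, 13]
Visit 14 → queue [12, 15, 5, 13]
Visit 12 → queue [15, 5, 13]
Visit 15 → queue [5, 13]
Visit 5 → queue [13]
Visit 13 → queue []

Visit order: 8, 3, 6, 10, 7, 9, 11, 16, 1, 2, 4, 14, 12, 15, 5, 13

4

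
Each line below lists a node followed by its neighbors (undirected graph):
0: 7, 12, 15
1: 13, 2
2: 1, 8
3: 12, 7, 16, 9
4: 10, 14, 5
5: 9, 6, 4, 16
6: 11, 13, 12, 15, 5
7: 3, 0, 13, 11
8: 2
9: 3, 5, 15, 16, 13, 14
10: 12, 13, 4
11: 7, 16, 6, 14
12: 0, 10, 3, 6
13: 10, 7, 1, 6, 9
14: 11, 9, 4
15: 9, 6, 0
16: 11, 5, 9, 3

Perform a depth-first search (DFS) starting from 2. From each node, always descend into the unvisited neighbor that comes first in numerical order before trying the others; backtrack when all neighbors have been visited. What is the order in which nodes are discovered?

Visit 2
2 → 1
1 → 13
13 → 6
6 → 5
5 → 4
4 → 10
10 → 12
12 → 0
0 → 7
7 → 3
3 → 9
9 → 14
14 → 11
11 → 16
9 → 15
2 → 8

2, 1, 13, 6, 5, 4, 10, 12, 0, 7, 3, 9, 14, 11, 16, 15, 8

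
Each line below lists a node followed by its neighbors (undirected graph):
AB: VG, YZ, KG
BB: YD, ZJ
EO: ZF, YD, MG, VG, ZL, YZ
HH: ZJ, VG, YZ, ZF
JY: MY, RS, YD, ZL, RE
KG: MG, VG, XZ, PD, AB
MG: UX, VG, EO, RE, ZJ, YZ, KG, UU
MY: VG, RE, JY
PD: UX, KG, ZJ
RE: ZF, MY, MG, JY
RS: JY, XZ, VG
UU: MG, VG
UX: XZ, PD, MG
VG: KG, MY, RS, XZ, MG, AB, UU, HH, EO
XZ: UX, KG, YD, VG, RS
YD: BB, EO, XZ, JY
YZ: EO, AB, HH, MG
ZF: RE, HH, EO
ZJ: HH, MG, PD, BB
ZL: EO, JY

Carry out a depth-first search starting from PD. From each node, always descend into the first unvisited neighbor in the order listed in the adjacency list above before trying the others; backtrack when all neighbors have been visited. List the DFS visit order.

Visit PD
PD → UX
UX → XZ
XZ → KG
KG → MG
MG → VG
VG → MY
MY → RE
RE → ZF
ZF → HH
HH → ZJ
ZJ → BB
BB → YD
YD → EO
EO → ZL
ZL → JY
JY → RS
EO → YZ
YZ → AB
VG → UU

PD, UX, XZ, KG, MG, VG, MY, RE, ZF, HH, ZJ, BB, YD, EO, ZL, JY, RS, YZ, AB, UU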